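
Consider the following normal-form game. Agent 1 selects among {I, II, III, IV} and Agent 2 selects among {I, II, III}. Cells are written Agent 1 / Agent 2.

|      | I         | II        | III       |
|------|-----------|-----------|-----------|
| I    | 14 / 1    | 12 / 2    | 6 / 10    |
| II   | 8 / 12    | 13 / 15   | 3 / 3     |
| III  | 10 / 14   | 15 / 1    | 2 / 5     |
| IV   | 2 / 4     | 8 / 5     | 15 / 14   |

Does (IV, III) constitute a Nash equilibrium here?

Yes

Holding Agent 2 at III: Agent 1 gets 15 from IV, versus 6 from I, 3 from II, 2 from III. No profitable deviation for Agent 1.
Holding Agent 1 at IV: Agent 2 gets 14 from III, versus 4 from I, 5 from II. No profitable deviation for Agent 2 either.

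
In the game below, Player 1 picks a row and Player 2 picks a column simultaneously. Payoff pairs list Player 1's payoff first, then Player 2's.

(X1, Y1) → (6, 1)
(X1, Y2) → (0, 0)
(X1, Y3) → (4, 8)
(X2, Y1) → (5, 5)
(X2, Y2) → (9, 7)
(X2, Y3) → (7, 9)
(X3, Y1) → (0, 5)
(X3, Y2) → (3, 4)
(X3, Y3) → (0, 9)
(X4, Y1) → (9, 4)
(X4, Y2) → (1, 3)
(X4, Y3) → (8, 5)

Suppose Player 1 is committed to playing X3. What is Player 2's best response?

Y3

With Player 1 fixed at X3, Player 2's payoffs are: Y1 → 5, Y2 → 4, Y3 → 9.
The maximum is 9, achieved by Y3.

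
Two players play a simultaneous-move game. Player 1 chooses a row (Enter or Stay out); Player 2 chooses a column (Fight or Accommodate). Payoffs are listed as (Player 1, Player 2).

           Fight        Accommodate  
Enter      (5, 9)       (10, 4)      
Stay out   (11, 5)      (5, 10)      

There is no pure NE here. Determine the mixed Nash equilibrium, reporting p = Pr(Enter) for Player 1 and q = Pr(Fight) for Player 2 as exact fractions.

p = 1/2, q = 5/11

Each player's mixing probability is pinned down by making the *other* player indifferent.
Player 2 indifferent between Fight and Accommodate: p·9 + (1−p)·5 = p·4 + (1−p)·10 ⟹ 5 + 4p = 10 + (-6)p ⟹ p = 1/2.
Player 1 indifferent between Enter and Stay out: q·5 + (1−q)·10 = q·11 + (1−q)·5 ⟹ 10 + (-5)q = 5 + 6q ⟹ q = 5/11.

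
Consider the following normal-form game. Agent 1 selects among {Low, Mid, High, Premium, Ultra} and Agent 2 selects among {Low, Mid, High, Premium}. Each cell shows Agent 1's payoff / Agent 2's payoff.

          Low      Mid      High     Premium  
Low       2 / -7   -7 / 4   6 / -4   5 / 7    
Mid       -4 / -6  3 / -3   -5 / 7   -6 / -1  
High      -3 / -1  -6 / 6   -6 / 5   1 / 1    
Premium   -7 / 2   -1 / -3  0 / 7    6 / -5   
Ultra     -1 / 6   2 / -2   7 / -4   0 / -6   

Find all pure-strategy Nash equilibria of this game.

Find each player's best response to every opponent strategy; NE are the intersections.
Agent 1's best responses — vs Low: Low (payoff 2); vs Mid: Mid (payoff 3); vs High: Ultra (payoff 7); vs Premium: Premium (payoff 6).
Agent 2's best responses — vs Low: Premium (payoff 7); vs Mid: High (payoff 7); vs High: Mid (payoff 6); vs Premium: High (payoff 7); vs Ultra: Low (payoff 6).
No cell has both players best-responding. For instance, Agent 1's best reply to Low is Low, but against Low Agent 2 prefers Premium over Low.

None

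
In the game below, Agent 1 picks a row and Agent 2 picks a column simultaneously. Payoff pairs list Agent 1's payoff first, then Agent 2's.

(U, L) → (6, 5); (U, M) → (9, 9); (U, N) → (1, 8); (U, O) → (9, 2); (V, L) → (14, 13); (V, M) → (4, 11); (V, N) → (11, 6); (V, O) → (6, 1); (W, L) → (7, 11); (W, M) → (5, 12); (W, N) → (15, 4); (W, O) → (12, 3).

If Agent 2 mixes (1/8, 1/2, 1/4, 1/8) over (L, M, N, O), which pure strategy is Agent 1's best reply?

Agent 1's best reply maximizes expected payoff against the mix.
U: (1/8)·6 + (1/2)·9 + (1/4)·1 + (1/8)·9 = 53/8
V: (1/8)·14 + (1/2)·4 + (1/4)·11 + (1/8)·6 = 29/4
W: (1/8)·7 + (1/2)·5 + (1/4)·15 + (1/8)·12 = 69/8
Highest expected payoff is 69/8, from W.

W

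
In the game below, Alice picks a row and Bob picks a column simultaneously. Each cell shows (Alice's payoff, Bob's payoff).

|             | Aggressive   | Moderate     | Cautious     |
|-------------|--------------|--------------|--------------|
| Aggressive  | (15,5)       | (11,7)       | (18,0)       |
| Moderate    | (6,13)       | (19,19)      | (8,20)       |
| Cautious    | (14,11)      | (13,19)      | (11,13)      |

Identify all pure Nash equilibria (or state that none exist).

A profile is a Nash equilibrium when each player is best-responding to the other.
Alice's best responses — vs Aggressive: Aggressive (payoff 15); vs Moderate: Moderate (payoff 19); vs Cautious: Aggressive (payoff 18).
Bob's best responses — vs Aggressive: Moderate (payoff 7); vs Moderate: Cautious (payoff 20); vs Cautious: Moderate (payoff 19).
No cell has both players best-responding. For instance, Alice's best reply to Cautious is Aggressive, but against Aggressive Bob prefers Moderate over Cautious.

There is no pure-strategy Nash equilibrium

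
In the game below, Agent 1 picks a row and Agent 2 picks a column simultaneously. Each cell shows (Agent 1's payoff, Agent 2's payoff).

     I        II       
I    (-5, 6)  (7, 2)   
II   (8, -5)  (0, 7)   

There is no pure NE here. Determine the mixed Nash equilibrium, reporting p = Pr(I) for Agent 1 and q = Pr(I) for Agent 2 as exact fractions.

p = 3/4, q = 7/20

Each player's mixing probability is pinned down by making the *other* player indifferent.
Agent 2 indifferent between I and II: p·6 + (1−p)·(-5) = p·2 + (1−p)·7 ⟹ (-5) + 11p = 7 + (-5)p ⟹ p = 3/4.
Agent 1 indifferent between I and II: q·(-5) + (1−q)·7 = q·8 + (1−q)·0 ⟹ 7 + (-12)q = 0 + 8q ⟹ q = 7/20.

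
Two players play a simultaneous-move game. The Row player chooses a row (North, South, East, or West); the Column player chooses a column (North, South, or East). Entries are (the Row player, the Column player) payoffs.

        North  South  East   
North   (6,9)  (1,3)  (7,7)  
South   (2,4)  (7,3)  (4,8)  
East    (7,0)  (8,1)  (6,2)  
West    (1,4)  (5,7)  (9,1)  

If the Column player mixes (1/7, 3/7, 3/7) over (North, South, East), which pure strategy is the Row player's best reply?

East

The Row player's best reply maximizes expected payoff against the mix.
North: (1/7)·6 + (3/7)·1 + (3/7)·7 = 30/7
South: (1/7)·2 + (3/7)·7 + (3/7)·4 = 5
East: (1/7)·7 + (3/7)·8 + (3/7)·6 = 7
West: (1/7)·1 + (3/7)·5 + (3/7)·9 = 43/7
Highest expected payoff is 7, from East.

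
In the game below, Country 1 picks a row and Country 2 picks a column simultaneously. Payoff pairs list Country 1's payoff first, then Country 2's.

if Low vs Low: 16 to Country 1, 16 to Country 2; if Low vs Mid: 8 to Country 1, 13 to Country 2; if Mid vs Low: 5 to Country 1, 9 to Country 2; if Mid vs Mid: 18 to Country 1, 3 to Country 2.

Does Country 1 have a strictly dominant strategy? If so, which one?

None

Check whether one of Country 1's strategies beats all alternatives regardless of what the opponent does.
Low is not dominant: against Mid, Mid gives 18 > 8.
Mid is not dominant: against Low, Low gives 16 > 5.
No single strategy is best against every opponent action.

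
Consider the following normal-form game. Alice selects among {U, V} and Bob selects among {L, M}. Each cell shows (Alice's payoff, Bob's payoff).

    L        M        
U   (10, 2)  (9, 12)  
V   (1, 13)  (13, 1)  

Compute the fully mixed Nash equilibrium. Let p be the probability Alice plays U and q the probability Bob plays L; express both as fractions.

In a mixed NE each player is indifferent between their pure strategies, so the opponent's mix sets the indifference.
Bob indifferent between L and M: p·2 + (1−p)·13 = p·12 + (1−p)·1 ⟹ 13 + (-11)p = 1 + 11p ⟹ p = 6/11.
Alice indifferent between U and V: q·10 + (1−q)·9 = q·1 + (1−q)·13 ⟹ 9 + 1q = 13 + (-12)q ⟹ q = 4/13.

p = 6/11, q = 4/13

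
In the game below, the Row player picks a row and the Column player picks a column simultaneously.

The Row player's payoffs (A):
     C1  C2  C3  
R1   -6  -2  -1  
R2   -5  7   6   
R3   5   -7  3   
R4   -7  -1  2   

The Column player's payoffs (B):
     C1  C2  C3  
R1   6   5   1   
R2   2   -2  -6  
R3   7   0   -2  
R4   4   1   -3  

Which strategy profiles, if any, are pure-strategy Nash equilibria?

A profile is a Nash equilibrium when each player is best-responding to the other.
The Row player's best responses — vs C1: R3 (payoff 5); vs C2: R2 (payoff 7); vs C3: R2 (payoff 6).
The Column player's best responses — vs R1: C1 (payoff 6); vs R2: C1 (payoff 2); vs R3: C1 (payoff 7); vs R4: C1 (payoff 4).
The only mutual best response is (R3, C1); neither player gains by switching there.

(R3, C1)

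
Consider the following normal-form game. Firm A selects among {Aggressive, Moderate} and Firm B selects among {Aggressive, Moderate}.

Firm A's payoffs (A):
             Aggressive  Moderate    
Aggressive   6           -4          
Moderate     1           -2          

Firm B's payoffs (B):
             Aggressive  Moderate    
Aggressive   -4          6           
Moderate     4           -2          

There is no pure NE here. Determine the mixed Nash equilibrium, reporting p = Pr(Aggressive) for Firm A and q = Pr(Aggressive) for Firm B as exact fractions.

p = 3/8, q = 2/7

In a mixed NE each player is indifferent between their pure strategies, so the opponent's mix sets the indifference.
Firm B indifferent between Aggressive and Moderate: p·(-4) + (1−p)·4 = p·6 + (1−p)·(-2) ⟹ 4 + (-8)p = (-2) + 8p ⟹ p = 3/8.
Firm A indifferent between Aggressive and Moderate: q·6 + (1−q)·(-4) = q·1 + (1−q)·(-2) ⟹ (-4) + 10q = (-2) + 3q ⟹ q = 2/7.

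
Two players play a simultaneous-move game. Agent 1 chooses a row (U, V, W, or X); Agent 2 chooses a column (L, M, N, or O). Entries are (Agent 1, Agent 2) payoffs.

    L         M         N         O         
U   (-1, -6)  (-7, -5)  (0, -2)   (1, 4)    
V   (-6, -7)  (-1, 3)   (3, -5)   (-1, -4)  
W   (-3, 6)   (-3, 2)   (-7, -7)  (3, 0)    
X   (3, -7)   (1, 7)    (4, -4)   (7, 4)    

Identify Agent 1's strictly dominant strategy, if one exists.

X

Check whether one of Agent 1's strategies beats all alternatives regardless of what the opponent does.
X strictly dominates: vs L: 3 > each of {-1, -6, -3}; vs M: 1 > each of {-7, -1, -3}; vs N: 4 > each of {0, 3, -7}; vs O: 7 > each of {1, -1, 3}.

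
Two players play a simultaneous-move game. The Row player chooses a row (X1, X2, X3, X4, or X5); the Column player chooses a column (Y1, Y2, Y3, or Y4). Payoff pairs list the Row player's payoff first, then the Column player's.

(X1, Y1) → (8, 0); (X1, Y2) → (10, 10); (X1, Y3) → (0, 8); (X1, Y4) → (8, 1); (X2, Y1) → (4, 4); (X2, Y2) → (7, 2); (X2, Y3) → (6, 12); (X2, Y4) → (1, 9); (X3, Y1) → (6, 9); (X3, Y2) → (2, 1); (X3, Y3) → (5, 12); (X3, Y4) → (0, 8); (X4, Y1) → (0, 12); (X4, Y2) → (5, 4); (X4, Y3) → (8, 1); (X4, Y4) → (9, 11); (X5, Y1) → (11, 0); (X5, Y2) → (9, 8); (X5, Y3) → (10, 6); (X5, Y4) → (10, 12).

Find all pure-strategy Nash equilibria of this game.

A profile is a Nash equilibrium when each player is best-responding to the other.
The Row player's best responses — vs Y1: X5 (payoff 11); vs Y2: X1 (payoff 10); vs Y3: X5 (payoff 10); vs Y4: X5 (payoff 10).
The Column player's best responses — vs X1: Y2 (payoff 10); vs X2: Y3 (payoff 12); vs X3: Y3 (payoff 12); vs X4: Y1 (payoff 12); vs X5: Y4 (payoff 12).
Mutual best responses occur at (X1, Y2) and (X5, Y4); at each, neither player gains by switching.

(X1, Y2) and (X5, Y4)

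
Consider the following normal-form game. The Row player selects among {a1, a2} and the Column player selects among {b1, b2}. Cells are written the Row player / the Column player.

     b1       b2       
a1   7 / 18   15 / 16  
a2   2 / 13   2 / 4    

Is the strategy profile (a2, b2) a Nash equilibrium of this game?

No

Holding the Column player at b2: the Row player gets 2 from a2 but could get 15 by switching to a1. The Row player has a profitable deviation.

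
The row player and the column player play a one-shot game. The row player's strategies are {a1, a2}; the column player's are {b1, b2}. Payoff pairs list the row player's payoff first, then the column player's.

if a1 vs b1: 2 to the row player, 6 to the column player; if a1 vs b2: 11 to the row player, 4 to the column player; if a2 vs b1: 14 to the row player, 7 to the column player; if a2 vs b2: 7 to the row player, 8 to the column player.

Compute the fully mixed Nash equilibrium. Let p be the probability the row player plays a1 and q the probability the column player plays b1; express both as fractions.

In a mixed NE each player is indifferent between their pure strategies, so the opponent's mix sets the indifference.
The column player indifferent between b1 and b2: p·6 + (1−p)·7 = p·4 + (1−p)·8 ⟹ 7 + (-1)p = 8 + (-4)p ⟹ p = 1/3.
The row player indifferent between a1 and a2: q·2 + (1−q)·11 = q·14 + (1−q)·7 ⟹ 11 + (-9)q = 7 + 7q ⟹ q = 1/4.

p = 1/3, q = 1/4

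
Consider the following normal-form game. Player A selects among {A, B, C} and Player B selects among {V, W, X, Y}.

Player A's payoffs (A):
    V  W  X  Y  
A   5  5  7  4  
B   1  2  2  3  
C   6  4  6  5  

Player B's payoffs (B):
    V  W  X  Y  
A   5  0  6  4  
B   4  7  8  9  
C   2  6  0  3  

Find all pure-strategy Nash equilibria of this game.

Check mutual best responses: a cell is a NE iff neither player can gain by unilaterally deviating.
Player A's best responses — vs V: C (payoff 6); vs W: A (payoff 5); vs X: A (payoff 7); vs Y: C (payoff 5).
Player B's best responses — vs A: X (payoff 6); vs B: Y (payoff 9); vs C: W (payoff 6).
The only mutual best response is (A, X); neither player gains by switching there.

(A, X)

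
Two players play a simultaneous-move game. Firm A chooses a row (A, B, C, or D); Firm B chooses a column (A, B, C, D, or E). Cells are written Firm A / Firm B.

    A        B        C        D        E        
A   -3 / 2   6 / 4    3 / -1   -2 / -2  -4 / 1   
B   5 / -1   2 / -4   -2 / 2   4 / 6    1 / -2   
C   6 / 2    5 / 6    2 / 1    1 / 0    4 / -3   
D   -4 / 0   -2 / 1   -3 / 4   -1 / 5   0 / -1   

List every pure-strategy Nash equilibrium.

Check mutual best responses: a cell is a NE iff neither player can gain by unilaterally deviating.
Firm A's best responses — vs A: C (payoff 6); vs B: A (payoff 6); vs C: A (payoff 3); vs D: B (payoff 4); vs E: C (payoff 4).
Firm B's best responses — vs A: B (payoff 4); vs B: D (payoff 6); vs C: B (payoff 6); vs D: D (payoff 5).
Mutual best responses occur at (A, B) and (B, D); at each, neither player gains by switching.

(A, B) and (B, D)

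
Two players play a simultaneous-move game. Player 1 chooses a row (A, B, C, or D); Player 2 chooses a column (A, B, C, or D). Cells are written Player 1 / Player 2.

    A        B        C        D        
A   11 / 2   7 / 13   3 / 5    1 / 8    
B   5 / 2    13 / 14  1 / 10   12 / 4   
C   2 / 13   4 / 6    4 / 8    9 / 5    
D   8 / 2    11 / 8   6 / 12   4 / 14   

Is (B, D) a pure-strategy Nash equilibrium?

No

Holding Player 2 at D: Player 1 gets 12 from B, versus 1 from A, 9 from C, 4 from D. No profitable deviation for Player 1.
Holding Player 1 at B: Player 2 gets 4 from D but could get 14 by switching to B. Player 2 has a profitable deviation.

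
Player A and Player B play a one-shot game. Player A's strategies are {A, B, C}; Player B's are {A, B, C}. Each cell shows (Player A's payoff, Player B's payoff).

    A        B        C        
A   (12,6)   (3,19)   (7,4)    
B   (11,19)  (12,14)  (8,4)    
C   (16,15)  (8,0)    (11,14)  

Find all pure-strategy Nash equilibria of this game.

(C, A)

A profile is a Nash equilibrium when each player is best-responding to the other.
Player A's best responses — vs A: C (payoff 16); vs B: B (payoff 12); vs C: C (payoff 11).
Player B's best responses — vs A: B (payoff 19); vs B: A (payoff 19); vs C: A (payoff 15).
The only mutual best response is (C, A); neither player gains by switching there.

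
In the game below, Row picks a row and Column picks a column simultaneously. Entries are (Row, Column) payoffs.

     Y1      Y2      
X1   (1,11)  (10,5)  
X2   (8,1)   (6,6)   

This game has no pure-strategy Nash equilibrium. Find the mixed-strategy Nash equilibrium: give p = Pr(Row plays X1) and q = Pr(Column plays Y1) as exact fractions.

In a mixed NE each player is indifferent between their pure strategies, so the opponent's mix sets the indifference.
Column indifferent between Y1 and Y2: p·11 + (1−p)·1 = p·5 + (1−p)·6 ⟹ 1 + 10p = 6 + (-1)p ⟹ p = 5/11.
Row indifferent between X1 and X2: q·1 + (1−q)·10 = q·8 + (1−q)·6 ⟹ 10 + (-9)q = 6 + 2q ⟹ q = 4/11.

p = 5/11, q = 4/11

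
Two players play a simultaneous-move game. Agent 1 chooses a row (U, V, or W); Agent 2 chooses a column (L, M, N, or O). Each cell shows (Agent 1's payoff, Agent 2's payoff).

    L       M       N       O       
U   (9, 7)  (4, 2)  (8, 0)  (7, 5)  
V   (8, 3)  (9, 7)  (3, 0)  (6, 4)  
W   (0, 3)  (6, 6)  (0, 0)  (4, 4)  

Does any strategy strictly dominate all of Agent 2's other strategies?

None

Check whether one of Agent 2's strategies beats all alternatives regardless of what the opponent does.
L is not dominant: against V, M gives 7 > 3.
M is not dominant: against U, L gives 7 > 2.
N is not dominant: against U, L gives 7 > 0.
O is not dominant: against U, L gives 7 > 5.
No single strategy is best against every opponent action.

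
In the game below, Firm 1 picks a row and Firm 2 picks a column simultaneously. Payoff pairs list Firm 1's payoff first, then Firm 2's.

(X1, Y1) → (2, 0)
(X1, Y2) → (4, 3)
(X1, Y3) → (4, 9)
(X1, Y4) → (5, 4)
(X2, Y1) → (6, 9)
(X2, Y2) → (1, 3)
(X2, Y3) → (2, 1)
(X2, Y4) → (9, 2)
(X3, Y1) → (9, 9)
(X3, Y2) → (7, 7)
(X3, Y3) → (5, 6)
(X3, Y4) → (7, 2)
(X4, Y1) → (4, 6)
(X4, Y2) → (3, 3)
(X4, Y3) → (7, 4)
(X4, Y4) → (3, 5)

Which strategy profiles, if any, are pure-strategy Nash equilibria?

Find each player's best response to every opponent strategy; NE are the intersections.
Firm 1's best responses — vs Y1: X3 (payoff 9); vs Y2: X3 (payoff 7); vs Y3: X4 (payoff 7); vs Y4: X2 (payoff 9).
Firm 2's best responses — vs X1: Y3 (payoff 9); vs X2: Y1 (payoff 9); vs X3: Y1 (payoff 9); vs X4: Y1 (payoff 6).
The only mutual best response is (X3, Y1); neither player gains by switching there.

(X3, Y1)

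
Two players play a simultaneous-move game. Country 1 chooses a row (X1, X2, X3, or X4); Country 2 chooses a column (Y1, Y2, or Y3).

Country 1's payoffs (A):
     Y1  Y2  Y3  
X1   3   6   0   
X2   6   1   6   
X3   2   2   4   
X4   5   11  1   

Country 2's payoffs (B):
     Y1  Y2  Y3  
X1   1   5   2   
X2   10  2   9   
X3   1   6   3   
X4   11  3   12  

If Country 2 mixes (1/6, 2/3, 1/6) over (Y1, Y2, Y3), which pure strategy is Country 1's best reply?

Compute Country 1's expected payoff from each pure strategy against the given mix.
X1: (1/6)·3 + (2/3)·6 + (1/6)·0 = 9/2
X2: (1/6)·6 + (2/3)·1 + (1/6)·6 = 8/3
X3: (1/6)·2 + (2/3)·2 + (1/6)·4 = 7/3
X4: (1/6)·5 + (2/3)·11 + (1/6)·1 = 25/3
Highest expected payoff is 25/3, from X4.

X4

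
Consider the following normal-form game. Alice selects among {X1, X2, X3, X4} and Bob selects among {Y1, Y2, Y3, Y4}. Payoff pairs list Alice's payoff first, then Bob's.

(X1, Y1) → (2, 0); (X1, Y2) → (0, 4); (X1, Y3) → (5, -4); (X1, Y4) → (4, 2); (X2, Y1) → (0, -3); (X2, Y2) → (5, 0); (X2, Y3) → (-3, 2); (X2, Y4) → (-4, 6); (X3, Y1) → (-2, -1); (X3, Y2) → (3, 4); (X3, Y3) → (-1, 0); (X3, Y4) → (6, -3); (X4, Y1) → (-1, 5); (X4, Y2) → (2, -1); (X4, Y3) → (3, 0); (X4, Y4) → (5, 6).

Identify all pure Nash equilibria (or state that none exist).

A profile is a Nash equilibrium when each player is best-responding to the other.
Alice's best responses — vs Y1: X1 (payoff 2); vs Y2: X2 (payoff 5); vs Y3: X1 (payoff 5); vs Y4: X3 (payoff 6).
Bob's best responses — vs X1: Y2 (payoff 4); vs X2: Y4 (payoff 6); vs X3: Y2 (payoff 4); vs X4: Y4 (payoff 6).
No cell has both players best-responding. For instance, Alice's best reply to Y3 is X1, but against X1 Bob prefers Y2 over Y3.

No pure-strategy Nash equilibrium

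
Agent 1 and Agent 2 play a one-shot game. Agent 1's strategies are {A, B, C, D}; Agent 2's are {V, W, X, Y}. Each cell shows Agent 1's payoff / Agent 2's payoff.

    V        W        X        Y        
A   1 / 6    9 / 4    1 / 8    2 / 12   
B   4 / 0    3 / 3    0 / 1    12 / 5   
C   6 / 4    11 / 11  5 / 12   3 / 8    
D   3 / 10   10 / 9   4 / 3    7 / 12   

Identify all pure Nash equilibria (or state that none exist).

Check mutual best responses: a cell is a NE iff neither player can gain by unilaterally deviating.
Agent 1's best responses — vs V: C (payoff 6); vs W: C (payoff 11); vs X: C (payoff 5); vs Y: B (payoff 12).
Agent 2's best responses — vs A: Y (payoff 12); vs B: Y (payoff 5); vs C: X (payoff 12); vs D: Y (payoff 12).
Mutual best responses occur at (B, Y) and (C, X); at each, neither player gains by switching.

(B, Y) and (C, X)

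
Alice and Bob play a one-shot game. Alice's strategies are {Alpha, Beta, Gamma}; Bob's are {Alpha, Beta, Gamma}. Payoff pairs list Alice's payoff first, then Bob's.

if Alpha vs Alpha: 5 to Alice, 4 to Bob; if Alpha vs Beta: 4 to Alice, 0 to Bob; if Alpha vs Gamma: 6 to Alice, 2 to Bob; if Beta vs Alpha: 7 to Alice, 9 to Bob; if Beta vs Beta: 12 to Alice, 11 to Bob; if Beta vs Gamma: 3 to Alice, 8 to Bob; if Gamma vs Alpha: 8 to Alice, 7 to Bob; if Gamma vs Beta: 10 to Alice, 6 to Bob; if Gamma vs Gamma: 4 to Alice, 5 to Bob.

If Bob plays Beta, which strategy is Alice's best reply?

With Bob fixed at Beta, Alice's payoffs are: Alpha → 4, Beta → 12, Gamma → 10.
The maximum is 12, achieved by Beta.

Beta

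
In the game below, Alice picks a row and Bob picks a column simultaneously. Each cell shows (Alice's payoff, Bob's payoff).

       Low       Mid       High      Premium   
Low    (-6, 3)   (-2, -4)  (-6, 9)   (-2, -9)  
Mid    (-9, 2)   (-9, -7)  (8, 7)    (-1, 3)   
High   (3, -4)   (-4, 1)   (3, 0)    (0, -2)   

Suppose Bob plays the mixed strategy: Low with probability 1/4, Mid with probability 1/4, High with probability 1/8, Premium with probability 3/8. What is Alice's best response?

Alice's best reply maximizes expected payoff against the mix.
Low: (1/4)·(-6) + (1/4)·(-2) + (1/8)·(-6) + (3/8)·(-2) = -7/2
Mid: (1/4)·(-9) + (1/4)·(-9) + (1/8)·8 + (3/8)·(-1) = -31/8
High: (1/4)·3 + (1/4)·(-4) + (1/8)·3 + (3/8)·0 = 1/8
Highest expected payoff is 1/8, from High.

High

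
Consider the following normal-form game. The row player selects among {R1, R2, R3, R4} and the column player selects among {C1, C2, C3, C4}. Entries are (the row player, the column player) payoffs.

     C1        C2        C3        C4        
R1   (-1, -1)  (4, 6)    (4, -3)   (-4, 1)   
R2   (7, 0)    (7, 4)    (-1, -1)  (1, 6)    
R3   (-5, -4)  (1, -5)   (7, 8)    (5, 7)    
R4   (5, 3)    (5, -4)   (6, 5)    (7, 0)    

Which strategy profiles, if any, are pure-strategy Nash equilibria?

Find each player's best response to every opponent strategy; NE are the intersections.
The row player's best responses — vs C1: R2 (payoff 7); vs C2: R2 (payoff 7); vs C3: R3 (payoff 7); vs C4: R4 (payoff 7).
The column player's best responses — vs R1: C2 (payoff 6); vs R2: C4 (payoff 6); vs R3: C3 (payoff 8); vs R4: C3 (payoff 5).
The only mutual best response is (R3, C3); neither player gains by switching there.

(R3, C3)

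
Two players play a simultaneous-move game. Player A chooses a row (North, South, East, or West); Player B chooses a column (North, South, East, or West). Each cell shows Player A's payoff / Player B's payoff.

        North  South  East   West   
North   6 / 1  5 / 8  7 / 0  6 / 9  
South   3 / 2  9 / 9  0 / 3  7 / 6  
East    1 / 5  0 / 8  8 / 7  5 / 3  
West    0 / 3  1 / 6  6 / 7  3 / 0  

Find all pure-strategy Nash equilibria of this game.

(South, South)

A profile is a Nash equilibrium when each player is best-responding to the other.
Player A's best responses — vs North: North (payoff 6); vs South: South (payoff 9); vs East: East (payoff 8); vs West: South (payoff 7).
Player B's best responses — vs North: West (payoff 9); vs South: South (payoff 9); vs East: South (payoff 8); vs West: East (payoff 7).
The only mutual best response is (South, South); neither player gains by switching there.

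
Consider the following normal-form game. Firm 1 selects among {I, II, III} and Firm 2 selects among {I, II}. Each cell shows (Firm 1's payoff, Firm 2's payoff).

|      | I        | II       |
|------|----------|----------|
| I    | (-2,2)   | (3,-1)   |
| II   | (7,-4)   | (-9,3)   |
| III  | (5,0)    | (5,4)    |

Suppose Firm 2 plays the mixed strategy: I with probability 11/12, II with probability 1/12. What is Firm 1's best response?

Compute Firm 1's expected payoff from each pure strategy against the given mix.
I: (11/12)·(-2) + (1/12)·3 = -19/12
II: (11/12)·7 + (1/12)·(-9) = 17/3
III: (11/12)·5 + (1/12)·5 = 5
Highest expected payoff is 17/3, from II.

II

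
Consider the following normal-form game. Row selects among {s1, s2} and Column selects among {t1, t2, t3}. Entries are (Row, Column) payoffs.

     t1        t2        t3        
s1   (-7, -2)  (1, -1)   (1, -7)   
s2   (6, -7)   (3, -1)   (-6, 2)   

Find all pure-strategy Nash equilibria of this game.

Check mutual best responses: a cell is a NE iff neither player can gain by unilaterally deviating.
Row's best responses — vs t1: s2 (payoff 6); vs t2: s2 (payoff 3); vs t3: s1 (payoff 1).
Column's best responses — vs s1: t2 (payoff -1); vs s2: t3 (payoff 2).
No cell has both players best-responding. For instance, Row's best reply to t2 is s2, but against s2 Column prefers t3 over t2.

No pure-strategy Nash equilibrium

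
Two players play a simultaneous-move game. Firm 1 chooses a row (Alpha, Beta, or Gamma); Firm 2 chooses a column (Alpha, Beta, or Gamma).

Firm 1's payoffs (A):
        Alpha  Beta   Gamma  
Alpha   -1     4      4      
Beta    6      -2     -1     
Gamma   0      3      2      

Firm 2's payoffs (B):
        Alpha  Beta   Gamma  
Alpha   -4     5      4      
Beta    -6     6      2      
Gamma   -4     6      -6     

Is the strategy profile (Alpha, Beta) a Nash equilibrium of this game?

Yes

Holding Firm 2 at Beta: Firm 1 gets 4 from Alpha, versus -2 from Beta, 3 from Gamma. No profitable deviation for Firm 1.
Holding Firm 1 at Alpha: Firm 2 gets 5 from Beta, versus -4 from Alpha, 4 from Gamma. No profitable deviation for Firm 2 either.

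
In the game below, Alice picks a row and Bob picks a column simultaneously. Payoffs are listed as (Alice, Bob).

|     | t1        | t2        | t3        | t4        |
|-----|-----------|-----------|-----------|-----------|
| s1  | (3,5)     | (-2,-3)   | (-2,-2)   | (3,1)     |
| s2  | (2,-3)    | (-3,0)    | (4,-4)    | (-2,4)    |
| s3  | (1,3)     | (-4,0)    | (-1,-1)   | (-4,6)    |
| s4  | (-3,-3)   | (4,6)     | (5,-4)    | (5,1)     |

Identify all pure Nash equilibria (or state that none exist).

A profile is a Nash equilibrium when each player is best-responding to the other.
Alice's best responses — vs t1: s1 (payoff 3); vs t2: s4 (payoff 4); vs t3: s4 (payoff 5); vs t4: s4 (payoff 5).
Bob's best responses — vs s1: t1 (payoff 5); vs s2: t4 (payoff 4); vs s3: t4 (payoff 6); vs s4: t2 (payoff 6).
Mutual best responses occur at (s1, t1) and (s4, t2); at each, neither player gains by switching.

(s1, t1) and (s4, t2)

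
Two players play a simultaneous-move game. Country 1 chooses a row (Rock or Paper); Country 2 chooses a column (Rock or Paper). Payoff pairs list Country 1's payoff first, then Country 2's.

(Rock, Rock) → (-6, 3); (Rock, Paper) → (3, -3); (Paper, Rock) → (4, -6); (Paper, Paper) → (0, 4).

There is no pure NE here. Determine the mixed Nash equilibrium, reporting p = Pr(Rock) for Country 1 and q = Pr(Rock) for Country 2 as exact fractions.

p = 5/8, q = 3/13

Each player's mixing probability is pinned down by making the *other* player indifferent.
Country 2 indifferent between Rock and Paper: p·3 + (1−p)·(-6) = p·(-3) + (1−p)·4 ⟹ (-6) + 9p = 4 + (-7)p ⟹ p = 5/8.
Country 1 indifferent between Rock and Paper: q·(-6) + (1−q)·3 = q·4 + (1−q)·0 ⟹ 3 + (-9)q = 0 + 4q ⟹ q = 3/13.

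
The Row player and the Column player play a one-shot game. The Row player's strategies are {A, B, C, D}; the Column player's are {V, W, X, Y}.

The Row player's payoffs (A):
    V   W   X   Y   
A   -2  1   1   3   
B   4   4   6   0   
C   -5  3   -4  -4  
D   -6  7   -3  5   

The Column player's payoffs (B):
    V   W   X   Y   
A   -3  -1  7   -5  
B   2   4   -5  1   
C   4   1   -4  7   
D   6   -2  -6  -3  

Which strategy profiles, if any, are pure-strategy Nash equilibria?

Find each player's best response to every opponent strategy; NE are the intersections.
The Row player's best responses — vs V: B (payoff 4); vs W: D (payoff 7); vs X: B (payoff 6); vs Y: D (payoff 5).
The Column player's best responses — vs A: X (payoff 7); vs B: W (payoff 4); vs C: Y (payoff 7); vs D: V (payoff 6).
No cell has both players best-responding. For instance, the Row player's best reply to V is B, but against B the Column player prefers W over V.

None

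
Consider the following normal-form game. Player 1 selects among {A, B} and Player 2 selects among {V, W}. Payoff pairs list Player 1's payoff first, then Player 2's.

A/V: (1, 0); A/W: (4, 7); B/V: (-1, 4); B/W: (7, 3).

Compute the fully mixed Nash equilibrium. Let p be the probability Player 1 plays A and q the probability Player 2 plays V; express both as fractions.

p = 1/8, q = 3/5

In a mixed NE each player is indifferent between their pure strategies, so the opponent's mix sets the indifference.
Player 2 indifferent between V and W: p·0 + (1−p)·4 = p·7 + (1−p)·3 ⟹ 4 + (-4)p = 3 + 4p ⟹ p = 1/8.
Player 1 indifferent between A and B: q·1 + (1−q)·4 = q·(-1) + (1−q)·7 ⟹ 4 + (-3)q = 7 + (-8)q ⟹ q = 3/5.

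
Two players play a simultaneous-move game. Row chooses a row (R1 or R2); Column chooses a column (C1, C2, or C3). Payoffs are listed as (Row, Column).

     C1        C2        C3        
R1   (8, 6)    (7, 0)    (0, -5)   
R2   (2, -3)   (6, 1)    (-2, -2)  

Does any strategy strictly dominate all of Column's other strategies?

Check whether one of Column's strategies beats all alternatives regardless of what the opponent does.
C1 is not dominant: against R2, C2 gives 1 > -3.
C2 is not dominant: against R1, C1 gives 6 > 0.
C3 is not dominant: against R1, C1 gives 6 > -5.
No single strategy is best against every opponent action.

No strictly dominant strategy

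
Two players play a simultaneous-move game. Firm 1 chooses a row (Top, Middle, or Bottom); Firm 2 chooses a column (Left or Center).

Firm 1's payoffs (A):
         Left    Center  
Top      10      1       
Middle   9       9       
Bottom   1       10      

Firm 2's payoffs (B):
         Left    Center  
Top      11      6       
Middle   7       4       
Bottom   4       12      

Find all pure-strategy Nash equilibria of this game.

(Top, Left) and (Bottom, Center)

Find each player's best response to every opponent strategy; NE are the intersections.
Firm 1's best responses — vs Left: Top (payoff 10); vs Center: Bottom (payoff 10).
Firm 2's best responses — vs Top: Left (payoff 11); vs Middle: Left (payoff 7); vs Bottom: Center (payoff 12).
Mutual best responses occur at (Top, Left) and (Bottom, Center); at each, neither player gains by switching.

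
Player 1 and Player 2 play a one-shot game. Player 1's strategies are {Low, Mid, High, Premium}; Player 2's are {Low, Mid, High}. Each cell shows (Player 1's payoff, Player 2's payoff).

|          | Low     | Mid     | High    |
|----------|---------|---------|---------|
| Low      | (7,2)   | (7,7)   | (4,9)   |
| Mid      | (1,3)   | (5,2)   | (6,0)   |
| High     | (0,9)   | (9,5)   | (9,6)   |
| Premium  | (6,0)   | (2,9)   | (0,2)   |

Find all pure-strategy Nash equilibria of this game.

There is no pure-strategy Nash equilibrium

Find each player's best response to every opponent strategy; NE are the intersections.
Player 1's best responses — vs Low: Low (payoff 7); vs Mid: High (payoff 9); vs High: High (payoff 9).
Player 2's best responses — vs Low: High (payoff 9); vs Mid: Low (payoff 3); vs High: Low (payoff 9); vs Premium: Mid (payoff 9).
No cell has both players best-responding. For instance, Player 1's best reply to Low is Low, but against Low Player 2 prefers High over Low.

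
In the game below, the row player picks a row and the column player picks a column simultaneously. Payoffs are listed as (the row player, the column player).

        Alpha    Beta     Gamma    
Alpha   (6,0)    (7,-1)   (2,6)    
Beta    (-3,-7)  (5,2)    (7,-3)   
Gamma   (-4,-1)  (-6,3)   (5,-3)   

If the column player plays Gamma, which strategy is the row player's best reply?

Beta

With the column player fixed at Gamma, the row player's payoffs are: Alpha → 2, Beta → 7, Gamma → 5.
The maximum is 7, achieved by Beta.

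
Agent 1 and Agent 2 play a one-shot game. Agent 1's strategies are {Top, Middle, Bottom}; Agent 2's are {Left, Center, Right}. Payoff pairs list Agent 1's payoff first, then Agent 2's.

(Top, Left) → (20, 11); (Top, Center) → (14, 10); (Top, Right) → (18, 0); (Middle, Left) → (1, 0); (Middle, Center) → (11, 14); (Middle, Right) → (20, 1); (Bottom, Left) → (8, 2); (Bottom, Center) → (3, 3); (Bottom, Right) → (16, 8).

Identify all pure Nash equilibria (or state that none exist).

(Top, Left)

Find each player's best response to every opponent strategy; NE are the intersections.
Agent 1's best responses — vs Left: Top (payoff 20); vs Center: Top (payoff 14); vs Right: Middle (payoff 20).
Agent 2's best responses — vs Top: Left (payoff 11); vs Middle: Center (payoff 14); vs Bottom: Right (payoff 8).
The only mutual best response is (Top, Left); neither player gains by switching there.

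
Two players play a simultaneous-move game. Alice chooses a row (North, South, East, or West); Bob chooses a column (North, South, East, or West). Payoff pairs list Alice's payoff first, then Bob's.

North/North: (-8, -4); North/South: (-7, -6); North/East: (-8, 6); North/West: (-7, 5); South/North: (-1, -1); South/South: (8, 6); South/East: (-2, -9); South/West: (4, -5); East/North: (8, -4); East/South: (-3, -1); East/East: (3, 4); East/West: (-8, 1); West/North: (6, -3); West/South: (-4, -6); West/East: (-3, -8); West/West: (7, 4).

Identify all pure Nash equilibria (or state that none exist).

(South, South), (East, East), and (West, West)

Find each player's best response to every opponent strategy; NE are the intersections.
Alice's best responses — vs North: East (payoff 8); vs South: South (payoff 8); vs East: East (payoff 3); vs West: West (payoff 7).
Bob's best responses — vs North: East (payoff 6); vs South: South (payoff 6); vs East: East (payoff 4); vs West: West (payoff 4).
Mutual best responses occur at (South, South), (East, East), and (West, West); at each, neither player gains by switching.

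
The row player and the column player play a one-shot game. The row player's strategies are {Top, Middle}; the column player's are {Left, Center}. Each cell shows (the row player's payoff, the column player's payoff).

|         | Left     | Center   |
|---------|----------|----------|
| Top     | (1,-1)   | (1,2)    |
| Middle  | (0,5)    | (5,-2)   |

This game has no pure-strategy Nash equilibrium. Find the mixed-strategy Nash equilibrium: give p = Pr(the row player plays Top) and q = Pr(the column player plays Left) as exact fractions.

p = 7/10, q = 4/5

Each player's mixing probability is pinned down by making the *other* player indifferent.
The column player indifferent between Left and Center: p·(-1) + (1−p)·5 = p·2 + (1−p)·(-2) ⟹ 5 + (-6)p = (-2) + 4p ⟹ p = 7/10.
The row player indifferent between Top and Middle: q·1 + (1−q)·1 = q·0 + (1−q)·5 ⟹ 1 + 0q = 5 + (-5)q ⟹ q = 4/5.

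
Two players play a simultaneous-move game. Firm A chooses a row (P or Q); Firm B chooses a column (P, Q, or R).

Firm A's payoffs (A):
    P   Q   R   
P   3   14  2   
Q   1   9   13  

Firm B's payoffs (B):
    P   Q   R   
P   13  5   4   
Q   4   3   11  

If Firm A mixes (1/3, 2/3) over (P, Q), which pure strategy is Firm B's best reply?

R

Compute Firm B's expected payoff from each pure strategy against the given mix.
P: (1/3)·13 + (2/3)·4 = 7
Q: (1/3)·5 + (2/3)·3 = 11/3
R: (1/3)·4 + (2/3)·11 = 26/3
Highest expected payoff is 26/3, from R.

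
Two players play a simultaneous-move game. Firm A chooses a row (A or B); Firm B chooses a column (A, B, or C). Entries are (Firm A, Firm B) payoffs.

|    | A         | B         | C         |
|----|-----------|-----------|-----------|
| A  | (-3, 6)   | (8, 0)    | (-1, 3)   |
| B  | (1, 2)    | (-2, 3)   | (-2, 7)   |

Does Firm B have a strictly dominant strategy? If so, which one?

None

A strategy is strictly dominant if it gives Firm B a strictly higher payoff than every other strategy, against every choice by the opponent.
A is not dominant: against B, B gives 3 > 2.
B is not dominant: against A, A gives 6 > 0.
C is not dominant: against A, A gives 6 > 3.
No single strategy is best against every opponent action.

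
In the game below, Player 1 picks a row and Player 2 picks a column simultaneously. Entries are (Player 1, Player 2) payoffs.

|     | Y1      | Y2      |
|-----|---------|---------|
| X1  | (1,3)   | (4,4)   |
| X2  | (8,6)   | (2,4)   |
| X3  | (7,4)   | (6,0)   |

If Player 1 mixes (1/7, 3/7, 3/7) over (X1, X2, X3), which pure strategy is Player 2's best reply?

Compute Player 2's expected payoff from each pure strategy against the given mix.
Y1: (1/7)·3 + (3/7)·6 + (3/7)·4 = 33/7
Y2: (1/7)·4 + (3/7)·4 + (3/7)·0 = 16/7
Highest expected payoff is 33/7, from Y1.

Y1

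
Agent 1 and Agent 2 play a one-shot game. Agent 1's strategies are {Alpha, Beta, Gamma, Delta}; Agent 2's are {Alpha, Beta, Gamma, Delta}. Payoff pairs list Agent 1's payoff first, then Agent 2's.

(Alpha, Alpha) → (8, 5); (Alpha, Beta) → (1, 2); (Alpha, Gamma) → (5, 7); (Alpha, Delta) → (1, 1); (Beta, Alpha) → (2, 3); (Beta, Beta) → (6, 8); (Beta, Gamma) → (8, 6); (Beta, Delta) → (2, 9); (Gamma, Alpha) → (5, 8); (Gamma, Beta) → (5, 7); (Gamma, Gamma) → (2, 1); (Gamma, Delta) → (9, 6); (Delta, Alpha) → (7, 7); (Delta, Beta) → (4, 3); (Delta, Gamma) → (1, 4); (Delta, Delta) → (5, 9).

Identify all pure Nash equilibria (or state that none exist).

No pure-strategy Nash equilibrium

A profile is a Nash equilibrium when each player is best-responding to the other.
Agent 1's best responses — vs Alpha: Alpha (payoff 8); vs Beta: Beta (payoff 6); vs Gamma: Beta (payoff 8); vs Delta: Gamma (payoff 9).
Agent 2's best responses — vs Alpha: Gamma (payoff 7); vs Beta: Delta (payoff 9); vs Gamma: Alpha (payoff 8); vs Delta: Delta (payoff 9).
No cell has both players best-responding. For instance, Agent 1's best reply to Delta is Gamma, but against Gamma Agent 2 prefers Alpha over Delta.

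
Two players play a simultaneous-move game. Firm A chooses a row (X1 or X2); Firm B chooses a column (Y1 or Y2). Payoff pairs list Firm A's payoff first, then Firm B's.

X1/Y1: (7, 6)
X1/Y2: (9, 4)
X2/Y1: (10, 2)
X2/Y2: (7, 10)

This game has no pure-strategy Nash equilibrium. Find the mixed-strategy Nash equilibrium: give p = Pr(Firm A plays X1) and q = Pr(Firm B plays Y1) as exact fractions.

p = 4/5, q = 2/5

In a mixed NE each player is indifferent between their pure strategies, so the opponent's mix sets the indifference.
Firm B indifferent between Y1 and Y2: p·6 + (1−p)·2 = p·4 + (1−p)·10 ⟹ 2 + 4p = 10 + (-6)p ⟹ p = 4/5.
Firm A indifferent between X1 and X2: q·7 + (1−q)·9 = q·10 + (1−q)·7 ⟹ 9 + (-2)q = 7 + 3q ⟹ q = 2/5.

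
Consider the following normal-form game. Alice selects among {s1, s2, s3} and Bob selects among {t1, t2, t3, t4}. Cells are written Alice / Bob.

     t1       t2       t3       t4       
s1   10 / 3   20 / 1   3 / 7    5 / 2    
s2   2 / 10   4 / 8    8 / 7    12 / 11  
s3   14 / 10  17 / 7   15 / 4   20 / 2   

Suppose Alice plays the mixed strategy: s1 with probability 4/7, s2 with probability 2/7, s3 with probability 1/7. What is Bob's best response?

Compute Bob's expected payoff from each pure strategy against the given mix.
t1: (4/7)·3 + (2/7)·10 + (1/7)·10 = 6
t2: (4/7)·1 + (2/7)·8 + (1/7)·7 = 27/7
t3: (4/7)·7 + (2/7)·7 + (1/7)·4 = 46/7
t4: (4/7)·2 + (2/7)·11 + (1/7)·2 = 32/7
Highest expected payoff is 46/7, from t3.

t3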